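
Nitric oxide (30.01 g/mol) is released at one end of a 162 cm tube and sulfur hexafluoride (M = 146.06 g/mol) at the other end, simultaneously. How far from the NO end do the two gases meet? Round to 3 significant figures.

The fronts meet when d_NO + d_SF₆ = L with d_NO/d_SF₆ = √(M_SF₆/M_NO) (Graham's law). Here √(M_SF₆/M_NO) = √(146.06/30.01) = 2.206.
With d_NO + d_SF₆ = 162 cm, d_SF₆ = 162/(1 + 2.206) = 50.53 cm.
d_NO = 162 − 50.53 = 111 cm.

111 cm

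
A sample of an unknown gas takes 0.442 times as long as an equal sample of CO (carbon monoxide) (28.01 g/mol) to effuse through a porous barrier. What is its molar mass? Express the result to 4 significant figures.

Using Graham's law: t_X/t_CO = √(M_X/M_CO).
0.442 = √(M_X/28.01)
M_X = 28.01 × 0.442² = 28.01 × 0.1954 = 5.472 g/mol

5.472 g/mol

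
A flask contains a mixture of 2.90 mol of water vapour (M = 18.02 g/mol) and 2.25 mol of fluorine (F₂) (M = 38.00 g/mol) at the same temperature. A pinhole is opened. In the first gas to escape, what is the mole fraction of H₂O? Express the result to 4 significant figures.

Rate_i ∝ x_i/√M_i (Graham's law weighted by mole fraction), so the effusate composition follows n_i/√M_i.
x_H₂O(eff) = (n_H₂O/√M_H₂O) / (n_H₂O/√M_H₂O + n_F₂/√M_F₂)
= (2.90/√18.02) / (2.90/√18.02 + 2.25/√38.00) = 0.6832/(0.6832 + 0.3650) = 0.6518.

0.6518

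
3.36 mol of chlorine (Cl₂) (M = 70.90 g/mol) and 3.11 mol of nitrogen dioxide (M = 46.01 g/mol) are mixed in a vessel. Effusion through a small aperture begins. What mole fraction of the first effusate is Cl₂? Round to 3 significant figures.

0.465

Effusion rate of each component ∝ n_i/√M_i (partial pressure × 1/√M).
x_Cl₂(eff) = (n_Cl₂/√M_Cl₂) / (n_Cl₂/√M_Cl₂ + n_NO₂/√M_NO₂)
= (3.36/√70.90) / (3.36/√70.90 + 3.11/√46.01) = 0.3990/(0.3990 + 0.4585) = 0.465.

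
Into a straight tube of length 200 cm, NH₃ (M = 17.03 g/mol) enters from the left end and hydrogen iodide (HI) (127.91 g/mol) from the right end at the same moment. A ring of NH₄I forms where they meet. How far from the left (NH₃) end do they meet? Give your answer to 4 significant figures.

146.5 cm

The fronts meet when d_NH₃ + d_HI = L with d_NH₃/d_HI = √(M_HI/M_NH₃) (Graham's law). Here √(M_HI/M_NH₃) = √(127.91/17.03) = 2.741.
With d_NH₃ + d_HI = 200 cm, d_HI = 200/(1 + 2.741) = 53.47 cm.
d_NH₃ = 200 − 53.47 = 146.5 cm.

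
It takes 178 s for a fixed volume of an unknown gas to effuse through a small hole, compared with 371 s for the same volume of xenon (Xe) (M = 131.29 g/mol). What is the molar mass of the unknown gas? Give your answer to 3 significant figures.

30.2 g/mol

By Graham's law, t_X/t_Xe = √(M_X/M_Xe).
178/371 = 0.4798 = √(M_X/131.29)
M_X = 131.29 × 0.4798² = 131.29 × 0.2302 = 30.2 g/mol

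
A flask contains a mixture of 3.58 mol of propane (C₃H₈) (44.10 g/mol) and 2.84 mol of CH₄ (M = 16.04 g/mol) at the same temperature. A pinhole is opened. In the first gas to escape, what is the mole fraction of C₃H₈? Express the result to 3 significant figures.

0.432

The effusion rate of species i is ∝ p_i/√M_i ∝ n_i/√M_i.
x_C₃H₈(eff) = (n_C₃H₈/√M_C₃H₈) / (n_C₃H₈/√M_C₃H₈ + n_CH₄/√M_CH₄)
= (3.58/√44.10) / (3.58/√44.10 + 2.84/√16.04) = 0.5391/(0.5391 + 0.7091) = 0.432.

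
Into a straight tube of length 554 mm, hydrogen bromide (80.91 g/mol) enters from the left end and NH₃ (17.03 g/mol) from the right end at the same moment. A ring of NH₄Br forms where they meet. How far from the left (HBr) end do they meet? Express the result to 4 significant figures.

The fronts meet when d_HBr + d_NH₃ = L with d_HBr/d_NH₃ = √(M_NH₃/M_HBr) (Graham's law). Here √(M_NH₃/M_HBr) = √(17.03/80.91) = 0.4588.
With d_HBr + d_NH₃ = 554 mm, d_NH₃ = 554/(1 + 0.4588) = 379.8 mm.
d_HBr = 554 − 379.8 = 174.2 mm.

174.2 mm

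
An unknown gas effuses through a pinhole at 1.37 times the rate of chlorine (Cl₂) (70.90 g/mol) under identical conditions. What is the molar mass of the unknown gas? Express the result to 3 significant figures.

Using Graham's law: rate_X/rate_Cl₂ = √(M_Cl₂/M_X).
1.37 = √(70.90/M_X)
M_X = 70.90 / 1.37² = 70.90 / 1.877 = 37.8 g/mol

37.8 g/mol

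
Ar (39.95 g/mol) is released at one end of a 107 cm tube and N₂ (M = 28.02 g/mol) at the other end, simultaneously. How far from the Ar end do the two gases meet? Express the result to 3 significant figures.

48.8 cm

In equal time, each gas travels a distance ∝ its rate ∝ 1/√M, so d_Ar/d_N₂ = √(M_N₂/M_Ar) = √(28.02/39.95) = 0.8375.
With d_Ar + d_N₂ = 107 cm, d_N₂ = 107/(1 + 0.8375) = 58.23 cm.
d_Ar = 107 − 58.23 = 48.8 cm.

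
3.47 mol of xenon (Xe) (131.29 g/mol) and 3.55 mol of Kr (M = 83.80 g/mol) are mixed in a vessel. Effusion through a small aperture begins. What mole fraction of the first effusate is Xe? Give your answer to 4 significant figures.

0.4385

The effusion rate of species i is ∝ p_i/√M_i ∝ n_i/√M_i.
Mole fraction of Xe in the effusate = (n_Xe/√M_Xe) / (n_Xe/√M_Xe + n_Kr/√M_Kr)
= (3.47/√131.29) / (3.47/√131.29 + 3.55/√83.80) = 0.3028/(0.3028 + 0.3878) = 0.4385.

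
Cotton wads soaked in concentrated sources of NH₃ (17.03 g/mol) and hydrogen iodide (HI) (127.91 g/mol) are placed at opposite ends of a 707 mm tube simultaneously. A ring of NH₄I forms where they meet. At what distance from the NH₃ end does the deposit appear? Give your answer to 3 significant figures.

518 mm

Distances travelled in equal time are proportional to diffusion rates, so d_NH₃/d_HI = √(M_HI/M_NH₃) = √(127.91/17.03) = 2.741.
With d_NH₃ + d_HI = 707 mm, d_HI = 707/(1 + 2.741) = 189.0 mm.
d_NH₃ = 707 − 189.0 = 518 mm.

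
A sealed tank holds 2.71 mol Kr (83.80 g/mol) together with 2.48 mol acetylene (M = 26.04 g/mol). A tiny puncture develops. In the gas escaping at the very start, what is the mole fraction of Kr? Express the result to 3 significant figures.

0.379

Each component's effusion rate ∝ (its partial pressure)·(1/√M) ∝ n_i/√M_i.
x_Kr(eff) = (n_Kr/√M_Kr) / (n_Kr/√M_Kr + n_C₂H₂/√M_C₂H₂)
= (2.71/√83.80) / (2.71/√83.80 + 2.48/√26.04) = 0.2960/(0.2960 + 0.4860) = 0.379.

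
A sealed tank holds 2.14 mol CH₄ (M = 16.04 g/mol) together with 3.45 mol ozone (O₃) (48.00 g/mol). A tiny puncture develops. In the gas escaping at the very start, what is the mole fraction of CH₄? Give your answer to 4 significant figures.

0.5176

Rate_i ∝ x_i/√M_i (Graham's law weighted by mole fraction), so the effusate composition follows n_i/√M_i.
So x_CH₄ in the escaping gas = (n_CH₄/√M_CH₄) / Σ(n_i/√M_i)
= (2.14/√16.04) / (2.14/√16.04 + 3.45/√48.00) = 0.5343/(0.5343 + 0.4980) = 0.5176.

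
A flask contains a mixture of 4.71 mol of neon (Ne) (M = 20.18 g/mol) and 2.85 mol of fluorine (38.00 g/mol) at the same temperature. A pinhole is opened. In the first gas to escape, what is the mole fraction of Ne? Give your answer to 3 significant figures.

0.694

Effusion rate of each component ∝ n_i/√M_i (partial pressure × 1/√M).
x_Ne(eff) = (n_Ne/√M_Ne) / (n_Ne/√M_Ne + n_F₂/√M_F₂)
= (4.71/√20.18) / (4.71/√20.18 + 2.85/√38.00) = 1.048/(1.048 + 0.4623) = 0.694.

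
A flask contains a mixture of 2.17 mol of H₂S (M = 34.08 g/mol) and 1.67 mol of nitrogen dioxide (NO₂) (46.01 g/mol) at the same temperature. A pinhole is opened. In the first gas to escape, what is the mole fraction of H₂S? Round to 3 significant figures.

The effusion rate of species i is ∝ p_i/√M_i ∝ n_i/√M_i.
So x_H₂S in the escaping gas = (n_H₂S/√M_H₂S) / Σ(n_i/√M_i)
= (2.17/√34.08) / (2.17/√34.08 + 1.67/√46.01) = 0.3717/(0.3717 + 0.2462) = 0.602.

0.602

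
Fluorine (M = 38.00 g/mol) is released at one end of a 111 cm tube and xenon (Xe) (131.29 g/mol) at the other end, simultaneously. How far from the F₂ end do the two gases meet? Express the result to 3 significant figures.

72.2 cm

Distances travelled in equal time are proportional to diffusion rates, so d_F₂/d_Xe = √(M_Xe/M_F₂) = √(131.29/38.00) = 1.859.
With d_F₂ + d_Xe = 111 cm, d_Xe = 111/(1 + 1.859) = 38.83 cm.
d_F₂ = 111 − 38.83 = 72.2 cm.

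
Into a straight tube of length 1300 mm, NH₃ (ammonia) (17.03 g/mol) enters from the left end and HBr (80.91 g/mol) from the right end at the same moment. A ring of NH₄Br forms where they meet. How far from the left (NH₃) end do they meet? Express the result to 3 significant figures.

The fronts meet when d_NH₃ + d_HBr = L with d_NH₃/d_HBr = √(M_HBr/M_NH₃) (Graham's law). Here √(M_HBr/M_NH₃) = √(80.91/17.03) = 2.180.
With d_NH₃ + d_HBr = 1300 mm, d_HBr = 1300/(1 + 2.180) = 408.8 mm.
d_NH₃ = 1300 − 408.8 = 891 mm.

891 mm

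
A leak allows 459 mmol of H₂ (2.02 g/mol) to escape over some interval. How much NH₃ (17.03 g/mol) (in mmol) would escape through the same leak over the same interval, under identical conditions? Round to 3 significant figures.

158 mmol

From Graham's law, rate_NH₃/rate_H₂ = √(M_H₂/M_NH₃) = √(2.02/17.03) = √0.1186 = 0.3444.
So the amount for NH₃ is 459 × 0.3444 = 158 mmol.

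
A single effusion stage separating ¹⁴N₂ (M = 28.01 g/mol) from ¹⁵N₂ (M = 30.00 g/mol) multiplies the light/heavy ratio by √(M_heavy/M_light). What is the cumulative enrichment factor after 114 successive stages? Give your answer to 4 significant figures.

50.01

Overall factor = α^114 with α = √(30.00/28.01), i.e. (30.00/28.01)^(114/2).
= 1.07105^57 = 50.01.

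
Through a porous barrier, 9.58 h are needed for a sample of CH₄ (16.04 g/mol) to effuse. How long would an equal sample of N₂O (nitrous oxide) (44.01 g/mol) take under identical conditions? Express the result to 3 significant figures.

15.9 h

Using Graham's law: t_N₂O/t_CH₄ = √(M_N₂O/M_CH₄) = √(44.01/16.04) = √2.744 = 1.656.
So the time for N₂O is 9.58 × 1.656 = 15.9 h.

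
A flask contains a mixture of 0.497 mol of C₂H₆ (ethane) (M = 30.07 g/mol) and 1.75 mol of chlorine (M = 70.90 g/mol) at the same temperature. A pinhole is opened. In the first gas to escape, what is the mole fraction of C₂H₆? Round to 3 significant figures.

0.304

Effusion rate of each component ∝ n_i/√M_i (partial pressure × 1/√M).
Mole fraction of C₂H₆ in the effusate = (n_C₂H₆/√M_C₂H₆) / (n_C₂H₆/√M_C₂H₆ + n_Cl₂/√M_Cl₂)
= (0.497/√30.07) / (0.497/√30.07 + 1.75/√70.90) = 0.09063/(0.09063 + 0.2078) = 0.304.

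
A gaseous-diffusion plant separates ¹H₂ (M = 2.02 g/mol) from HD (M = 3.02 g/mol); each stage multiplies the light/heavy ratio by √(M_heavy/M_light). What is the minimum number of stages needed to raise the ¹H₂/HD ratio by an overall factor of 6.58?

10

With α = √(3.02/2.02) per stage, ln α = ½ ln(1.49505) = 0.2011.
Need α^N ≥ 6.58 ⇒ N ≥ ln(6.58) / ln α = 1.884 / 0.2011 = 9.37.
So at least 10 stages are needed.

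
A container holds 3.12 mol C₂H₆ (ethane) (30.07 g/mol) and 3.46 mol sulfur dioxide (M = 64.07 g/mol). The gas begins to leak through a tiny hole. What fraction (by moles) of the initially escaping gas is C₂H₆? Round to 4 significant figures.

0.5683

The effusion rate of species i is ∝ p_i/√M_i ∝ n_i/√M_i.
x_C₂H₆(eff) = (n_C₂H₆/√M_C₂H₆) / (n_C₂H₆/√M_C₂H₆ + n_SO₂/√M_SO₂)
= (3.12/√30.07) / (3.12/√30.07 + 3.46/√64.07) = 0.5690/(0.5690 + 0.4323) = 0.5683.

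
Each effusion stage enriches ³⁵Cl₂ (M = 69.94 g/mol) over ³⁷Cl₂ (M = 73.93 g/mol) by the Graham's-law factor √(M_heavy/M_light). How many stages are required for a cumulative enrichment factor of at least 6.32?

With α = √(73.93/69.94) per stage, ln α = ½ ln(1.05705) = 0.02774.
Need α^N ≥ 6.32 ⇒ N ≥ ln(6.32) / ln α = 1.844 / 0.02774 = 66.46.
Minimum whole number of stages: N = 67.

67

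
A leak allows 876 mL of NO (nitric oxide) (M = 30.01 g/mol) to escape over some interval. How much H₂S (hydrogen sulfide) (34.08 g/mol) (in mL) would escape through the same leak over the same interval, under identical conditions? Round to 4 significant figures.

Using Graham's law: rate_H₂S/rate_NO = √(M_NO/M_H₂S) = √(30.01/34.08) = √0.8806 = 0.9384.
So the volume for H₂S is 876 × 0.9384 = 822.0 mL.

822.0 mL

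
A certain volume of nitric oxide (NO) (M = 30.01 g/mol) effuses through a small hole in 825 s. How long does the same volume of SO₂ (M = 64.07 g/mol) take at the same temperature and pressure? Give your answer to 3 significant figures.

1210 s

Graham's law gives t_SO₂/t_NO = √(M_SO₂/M_NO) = √(64.07/30.01) = √2.135 = 1.461.
So the time for SO₂ is 825 × 1.461 = 1210 s.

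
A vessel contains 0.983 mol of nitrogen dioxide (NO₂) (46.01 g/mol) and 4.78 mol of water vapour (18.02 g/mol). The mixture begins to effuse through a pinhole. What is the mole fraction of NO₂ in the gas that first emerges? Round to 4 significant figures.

0.1140

Rate_i ∝ x_i/√M_i (Graham's law weighted by mole fraction), so the effusate composition follows n_i/√M_i.
Mole fraction of NO₂ in the effusate = (n_NO₂/√M_NO₂) / (n_NO₂/√M_NO₂ + n_H₂O/√M_H₂O)
= (0.983/√46.01) / (0.983/√46.01 + 4.78/√18.02) = 0.1449/(0.1449 + 1.126) = 0.1140.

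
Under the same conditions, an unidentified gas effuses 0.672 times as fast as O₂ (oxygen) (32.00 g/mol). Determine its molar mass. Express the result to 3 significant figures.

From Graham's law, rate_X/rate_O₂ = √(M_O₂/M_X).
0.672 = √(32.00/M_X)
M_X = 32.00 / 0.672² = 32.00 / 0.4516 = 70.9 g/mol

70.9 g/mol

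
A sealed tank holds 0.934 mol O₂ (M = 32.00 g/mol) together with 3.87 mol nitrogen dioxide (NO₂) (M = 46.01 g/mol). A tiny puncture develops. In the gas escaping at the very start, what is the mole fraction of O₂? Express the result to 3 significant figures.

0.224

Rate_i ∝ x_i/√M_i (Graham's law weighted by mole fraction), so the effusate composition follows n_i/√M_i.
So x_O₂ in the escaping gas = (n_O₂/√M_O₂) / Σ(n_i/√M_i)
= (0.934/√32.00) / (0.934/√32.00 + 3.87/√46.01) = 0.1651/(0.1651 + 0.5705) = 0.224.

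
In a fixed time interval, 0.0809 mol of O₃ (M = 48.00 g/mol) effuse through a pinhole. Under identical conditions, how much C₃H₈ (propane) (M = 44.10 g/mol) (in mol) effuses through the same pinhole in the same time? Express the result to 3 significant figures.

Graham's law gives rate_C₃H₈/rate_O₃ = √(M_O₃/M_C₃H₈) = √(48.00/44.10) = √1.088 = 1.043.
So the amount for C₃H₈ is 0.0809 × 1.043 = 0.0844 mol.

0.0844 mol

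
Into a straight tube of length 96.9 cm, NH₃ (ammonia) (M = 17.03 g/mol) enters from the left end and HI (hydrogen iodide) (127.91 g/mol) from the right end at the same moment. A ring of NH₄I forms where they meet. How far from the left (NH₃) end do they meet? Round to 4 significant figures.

71.00 cm

Distances travelled in equal time are proportional to diffusion rates, so d_NH₃/d_HI = √(M_HI/M_NH₃) = √(127.91/17.03) = 2.741.
With d_NH₃ + d_HI = 96.9 cm, d_HI = 96.9/(1 + 2.741) = 25.90 cm.
d_NH₃ = 96.9 − 25.90 = 71.00 cm.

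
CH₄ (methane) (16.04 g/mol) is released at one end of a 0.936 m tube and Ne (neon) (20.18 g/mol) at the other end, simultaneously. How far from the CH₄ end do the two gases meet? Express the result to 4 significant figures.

0.4948 m

Distances travelled in equal time are proportional to diffusion rates, so d_CH₄/d_Ne = √(M_Ne/M_CH₄) = √(20.18/16.04) = 1.122.
With d_CH₄ + d_Ne = 0.936 m, d_Ne = 0.936/(1 + 1.122) = 0.4412 m.
d_CH₄ = 0.936 − 0.4412 = 0.4948 m.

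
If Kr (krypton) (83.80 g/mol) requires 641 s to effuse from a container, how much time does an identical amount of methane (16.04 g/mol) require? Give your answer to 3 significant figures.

280 s

Graham's law gives t_CH₄/t_Kr = √(M_CH₄/M_Kr) = √(16.04/83.80) = √0.1914 = 0.4375.
So the time for CH₄ is 641 × 0.4375 = 280 s.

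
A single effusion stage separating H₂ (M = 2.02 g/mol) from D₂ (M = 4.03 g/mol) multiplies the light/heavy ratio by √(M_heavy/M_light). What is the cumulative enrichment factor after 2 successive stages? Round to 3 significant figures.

Each stage multiplies the ratio by α = √(4.03/2.02), so after 2 stages the overall factor is α^2 = (4.03/2.02)^(2/2).
= 1.99505^1 = 2.00.

2.00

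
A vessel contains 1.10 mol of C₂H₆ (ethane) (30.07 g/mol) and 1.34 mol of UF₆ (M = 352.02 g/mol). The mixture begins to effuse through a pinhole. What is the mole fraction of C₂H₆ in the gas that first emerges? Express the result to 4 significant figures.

0.7374

The effusion rate of species i is ∝ p_i/√M_i ∝ n_i/√M_i.
Mole fraction of C₂H₆ in the effusate = (n_C₂H₆/√M_C₂H₆) / (n_C₂H₆/√M_C₂H₆ + n_UF₆/√M_UF₆)
= (1.10/√30.07) / (1.10/√30.07 + 1.34/√352.02) = 0.2006/(0.2006 + 0.07142) = 0.7374.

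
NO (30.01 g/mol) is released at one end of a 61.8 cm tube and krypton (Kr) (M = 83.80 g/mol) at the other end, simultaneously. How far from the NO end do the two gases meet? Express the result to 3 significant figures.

Distances travelled in equal time are proportional to diffusion rates, so d_NO/d_Kr = √(M_Kr/M_NO) = √(83.80/30.01) = 1.671.
With d_NO + d_Kr = 61.8 cm, d_Kr = 61.8/(1 + 1.671) = 23.14 cm.
d_NO = 61.8 − 23.14 = 38.7 cm.

38.7 cm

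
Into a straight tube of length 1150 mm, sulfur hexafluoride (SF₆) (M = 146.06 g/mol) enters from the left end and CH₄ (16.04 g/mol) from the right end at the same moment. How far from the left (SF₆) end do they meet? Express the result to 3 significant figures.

Distances travelled in equal time are proportional to diffusion rates, so d_SF₆/d_CH₄ = √(M_CH₄/M_SF₆) = √(16.04/146.06) = 0.3314.
With d_SF₆ + d_CH₄ = 1150 mm, d_CH₄ = 1150/(1 + 0.3314) = 863.8 mm.
d_SF₆ = 1150 − 863.8 = 286 mm.

286 mm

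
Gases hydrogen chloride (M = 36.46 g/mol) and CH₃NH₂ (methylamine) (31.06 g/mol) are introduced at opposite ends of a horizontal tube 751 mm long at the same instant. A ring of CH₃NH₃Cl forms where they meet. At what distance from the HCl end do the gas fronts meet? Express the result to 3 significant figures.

Distances travelled in equal time are proportional to diffusion rates, so d_HCl/d_CH₃NH₂ = √(M_CH₃NH₂/M_HCl) = √(31.06/36.46) = 0.9230.
With d_HCl + d_CH₃NH₂ = 751 mm, d_CH₃NH₂ = 751/(1 + 0.9230) = 390.5 mm.
d_HCl = 751 − 390.5 = 360 mm.

360 mm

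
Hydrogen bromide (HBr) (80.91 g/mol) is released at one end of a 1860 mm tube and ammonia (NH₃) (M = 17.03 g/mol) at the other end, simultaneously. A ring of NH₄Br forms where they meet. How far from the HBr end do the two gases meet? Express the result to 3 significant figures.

585 mm

Distances travelled in equal time are proportional to diffusion rates, so d_HBr/d_NH₃ = √(M_NH₃/M_HBr) = √(17.03/80.91) = 0.4588.
With d_HBr + d_NH₃ = 1860 mm, d_NH₃ = 1860/(1 + 0.4588) = 1275 mm.
d_HBr = 1860 − 1275 = 585 mm.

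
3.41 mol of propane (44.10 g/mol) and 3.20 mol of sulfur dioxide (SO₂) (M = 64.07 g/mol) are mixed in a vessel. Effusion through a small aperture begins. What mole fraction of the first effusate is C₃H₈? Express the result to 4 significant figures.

0.5623

Effusion rate of each component ∝ n_i/√M_i (partial pressure × 1/√M).
Mole fraction of C₃H₈ in the effusate = (n_C₃H₈/√M_C₃H₈) / (n_C₃H₈/√M_C₃H₈ + n_SO₂/√M_SO₂)
= (3.41/√44.10) / (3.41/√44.10 + 3.20/√64.07) = 0.5135/(0.5135 + 0.3998) = 0.5623.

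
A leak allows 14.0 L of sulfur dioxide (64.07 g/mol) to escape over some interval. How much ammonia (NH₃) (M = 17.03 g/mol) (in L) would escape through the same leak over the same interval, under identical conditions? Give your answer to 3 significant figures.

Since effusion rate ∝ 1/√M, rate_NH₃/rate_SO₂ = √(M_SO₂/M_NH₃) = √(64.07/17.03) = √3.762 = 1.940.
So the volume for NH₃ is 14.0 × 1.940 = 27.2 L.

27.2 L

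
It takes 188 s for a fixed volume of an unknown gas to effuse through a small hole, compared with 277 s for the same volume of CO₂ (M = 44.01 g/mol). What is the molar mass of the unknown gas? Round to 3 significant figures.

Using Graham's law: t_X/t_CO₂ = √(M_X/M_CO₂).
188/277 = 0.6787 = √(M_X/44.01)
M_X = 44.01 × 0.6787² = 44.01 × 0.4606 = 20.3 g/mol

20.3 g/mol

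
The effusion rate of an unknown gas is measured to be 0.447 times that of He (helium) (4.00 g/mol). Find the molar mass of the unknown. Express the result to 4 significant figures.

20.02 g/mol

From Graham's law, rate_X/rate_He = √(M_He/M_X).
0.447 = √(4.00/M_X)
M_X = 4.00 / 0.447² = 4.00 / 0.1998 = 20.02 g/mol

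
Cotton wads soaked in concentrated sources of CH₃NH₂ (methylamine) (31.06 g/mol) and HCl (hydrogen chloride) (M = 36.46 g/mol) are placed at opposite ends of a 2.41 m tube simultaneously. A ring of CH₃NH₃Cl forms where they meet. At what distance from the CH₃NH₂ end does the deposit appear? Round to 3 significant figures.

1.25 m

The fronts meet when d_CH₃NH₂ + d_HCl = L with d_CH₃NH₂/d_HCl = √(M_HCl/M_CH₃NH₂) (Graham's law). Here √(M_HCl/M_CH₃NH₂) = √(36.46/31.06) = 1.083.
With d_CH₃NH₂ + d_HCl = 2.41 m, d_HCl = 2.41/(1 + 1.083) = 1.157 m.
d_CH₃NH₂ = 2.41 − 1.157 = 1.25 m.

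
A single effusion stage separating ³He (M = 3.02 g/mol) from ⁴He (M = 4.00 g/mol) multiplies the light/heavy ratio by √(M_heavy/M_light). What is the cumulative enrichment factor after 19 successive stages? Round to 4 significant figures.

14.44

Each stage multiplies the ratio by α = √(4.00/3.02), so after 19 stages the overall factor is α^19 = (4.00/3.02)^(19/2).
= 1.32450^(19/2) = 14.44.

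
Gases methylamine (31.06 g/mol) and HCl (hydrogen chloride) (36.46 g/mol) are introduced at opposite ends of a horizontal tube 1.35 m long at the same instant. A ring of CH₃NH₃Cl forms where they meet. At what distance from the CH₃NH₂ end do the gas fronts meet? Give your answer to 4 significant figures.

Distances travelled in equal time are proportional to diffusion rates, so d_CH₃NH₂/d_HCl = √(M_HCl/M_CH₃NH₂) = √(36.46/31.06) = 1.083.
With d_CH₃NH₂ + d_HCl = 1.35 m, d_HCl = 1.35/(1 + 1.083) = 0.6480 m.
d_CH₃NH₂ = 1.35 − 0.6480 = 0.7020 m.

0.7020 m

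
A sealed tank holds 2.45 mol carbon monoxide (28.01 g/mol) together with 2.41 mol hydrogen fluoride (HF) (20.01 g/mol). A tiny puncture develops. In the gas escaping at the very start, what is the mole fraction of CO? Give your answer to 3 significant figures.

Rate_i ∝ x_i/√M_i (Graham's law weighted by mole fraction), so the effusate composition follows n_i/√M_i.
x_CO(eff) = (n_CO/√M_CO) / (n_CO/√M_CO + n_HF/√M_HF)
= (2.45/√28.01) / (2.45/√28.01 + 2.41/√20.01) = 0.4629/(0.4629 + 0.5388) = 0.462.

0.462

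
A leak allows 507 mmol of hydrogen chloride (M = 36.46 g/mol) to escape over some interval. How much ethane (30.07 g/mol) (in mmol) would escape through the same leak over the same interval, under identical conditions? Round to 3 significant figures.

558 mmol

Using Graham's law: rate_C₂H₆/rate_HCl = √(M_HCl/M_C₂H₆) = √(36.46/30.07) = √1.213 = 1.101.
So the amount for C₂H₆ is 507 × 1.101 = 558 mmol.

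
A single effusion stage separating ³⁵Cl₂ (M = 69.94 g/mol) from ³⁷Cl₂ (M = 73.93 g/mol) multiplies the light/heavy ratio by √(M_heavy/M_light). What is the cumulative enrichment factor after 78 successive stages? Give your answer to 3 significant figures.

8.70

Overall factor = α^78 with α = √(73.93/69.94), i.e. (73.93/69.94)^(78/2).
= 1.05705^39 = 8.70.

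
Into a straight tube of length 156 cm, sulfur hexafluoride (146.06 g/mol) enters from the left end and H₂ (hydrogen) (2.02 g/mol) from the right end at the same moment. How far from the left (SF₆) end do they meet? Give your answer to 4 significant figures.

Graham's law gives d_SF₆/d_H₂ = rate_SF₆/rate_H₂ = √(M_H₂/M_SF₆) = √(2.02/146.06) = 0.1176.
With d_SF₆ + d_H₂ = 156 cm, d_H₂ = 156/(1 + 0.1176) = 139.6 cm.
d_SF₆ = 156 − 139.6 = 16.42 cm.

16.42 cm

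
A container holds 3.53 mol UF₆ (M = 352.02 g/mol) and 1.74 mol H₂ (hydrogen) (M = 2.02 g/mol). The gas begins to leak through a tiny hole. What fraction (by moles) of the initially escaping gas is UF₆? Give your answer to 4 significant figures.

0.1332

Each component's effusion rate ∝ (its partial pressure)·(1/√M) ∝ n_i/√M_i.
So x_UF₆ in the escaping gas = (n_UF₆/√M_UF₆) / Σ(n_i/√M_i)
= (3.53/√352.02) / (3.53/√352.02 + 1.74/√2.02) = 0.1881/(0.1881 + 1.224) = 0.1332.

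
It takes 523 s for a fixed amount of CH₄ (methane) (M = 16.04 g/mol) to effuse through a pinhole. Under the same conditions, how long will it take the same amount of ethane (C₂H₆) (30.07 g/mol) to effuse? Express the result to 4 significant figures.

Graham's law gives t_C₂H₆/t_CH₄ = √(M_C₂H₆/M_CH₄) = √(30.07/16.04) = √1.875 = 1.369.
So the time for C₂H₆ is 523 × 1.369 = 716.1 s.

716.1 s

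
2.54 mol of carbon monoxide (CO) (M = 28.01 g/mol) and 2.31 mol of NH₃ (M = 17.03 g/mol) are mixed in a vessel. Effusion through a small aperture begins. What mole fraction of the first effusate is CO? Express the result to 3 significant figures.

0.462

Rate_i ∝ x_i/√M_i (Graham's law weighted by mole fraction), so the effusate composition follows n_i/√M_i.
x_CO(eff) = (n_CO/√M_CO) / (n_CO/√M_CO + n_NH₃/√M_NH₃)
= (2.54/√28.01) / (2.54/√28.01 + 2.31/√17.03) = 0.4799/(0.4799 + 0.5598) = 0.462.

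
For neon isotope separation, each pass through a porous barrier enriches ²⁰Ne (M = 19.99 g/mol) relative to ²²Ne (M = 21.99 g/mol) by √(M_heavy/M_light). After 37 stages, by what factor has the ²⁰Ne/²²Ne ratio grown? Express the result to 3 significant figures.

Overall factor = α^37 with α = √(21.99/19.99), i.e. (21.99/19.99)^(37/2).
= 1.10005^(37/2) = 5.84.

5.84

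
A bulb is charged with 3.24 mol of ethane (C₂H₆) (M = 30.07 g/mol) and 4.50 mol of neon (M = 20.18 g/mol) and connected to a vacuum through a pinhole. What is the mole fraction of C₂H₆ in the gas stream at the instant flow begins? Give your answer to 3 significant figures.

Effusion rate of each component ∝ n_i/√M_i (partial pressure × 1/√M).
Mole fraction of C₂H₆ in the effusate = (n_C₂H₆/√M_C₂H₆) / (n_C₂H₆/√M_C₂H₆ + n_Ne/√M_Ne)
= (3.24/√30.07) / (3.24/√30.07 + 4.50/√20.18) = 0.5909/(0.5909 + 1.002) = 0.371.

0.371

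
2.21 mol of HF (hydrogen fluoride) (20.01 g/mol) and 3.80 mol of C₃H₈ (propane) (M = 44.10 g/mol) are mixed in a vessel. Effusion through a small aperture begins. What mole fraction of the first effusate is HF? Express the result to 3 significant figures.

0.463

Each component's effusion rate ∝ (its partial pressure)·(1/√M) ∝ n_i/√M_i.
Mole fraction of HF in the effusate = (n_HF/√M_HF) / (n_HF/√M_HF + n_C₃H₈/√M_C₃H₈)
= (2.21/√20.01) / (2.21/√20.01 + 3.80/√44.10) = 0.4940/(0.4940 + 0.5722) = 0.463.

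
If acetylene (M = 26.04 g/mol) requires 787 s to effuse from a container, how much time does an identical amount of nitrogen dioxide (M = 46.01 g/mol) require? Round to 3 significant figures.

From Graham's law, t_NO₂/t_C₂H₂ = √(M_NO₂/M_C₂H₂) = √(46.01/26.04) = √1.767 = 1.329.
So the time for NO₂ is 787 × 1.329 = 1050 s.

1050 s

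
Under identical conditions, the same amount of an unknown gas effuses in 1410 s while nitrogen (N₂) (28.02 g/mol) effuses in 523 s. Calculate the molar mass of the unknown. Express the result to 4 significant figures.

From Graham's law, t_X/t_N₂ = √(M_X/M_N₂).
1410/523 = 2.696 = √(M_X/28.02)
M_X = 28.02 × 2.696² = 28.02 × 7.268 = 203.7 g/mol

203.7 g/mol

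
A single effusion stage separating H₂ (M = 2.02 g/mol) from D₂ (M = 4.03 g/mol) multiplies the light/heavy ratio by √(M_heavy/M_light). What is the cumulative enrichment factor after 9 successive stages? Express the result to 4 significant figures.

After 9 stages the ratio has grown by (√(4.03/2.02))^9 = (4.03/2.02)^(9/2).
= 1.99505^(9/2) = 22.38.

22.38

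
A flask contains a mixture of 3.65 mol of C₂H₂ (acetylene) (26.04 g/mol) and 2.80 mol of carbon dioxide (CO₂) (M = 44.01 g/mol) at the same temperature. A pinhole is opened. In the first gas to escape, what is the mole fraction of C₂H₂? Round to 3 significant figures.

0.629

Each component's effusion rate ∝ (its partial pressure)·(1/√M) ∝ n_i/√M_i.
So x_C₂H₂ in the escaping gas = (n_C₂H₂/√M_C₂H₂) / Σ(n_i/√M_i)
= (3.65/√26.04) / (3.65/√26.04 + 2.80/√44.01) = 0.7153/(0.7153 + 0.4221) = 0.629.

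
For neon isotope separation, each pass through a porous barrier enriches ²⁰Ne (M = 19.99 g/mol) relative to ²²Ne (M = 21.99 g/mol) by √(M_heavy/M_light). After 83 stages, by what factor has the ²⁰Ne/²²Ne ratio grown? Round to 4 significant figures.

Each stage multiplies the ratio by α = √(21.99/19.99), so after 83 stages the overall factor is α^83 = (21.99/19.99)^(83/2).
= 1.10005^(83/2) = 52.31.

52.31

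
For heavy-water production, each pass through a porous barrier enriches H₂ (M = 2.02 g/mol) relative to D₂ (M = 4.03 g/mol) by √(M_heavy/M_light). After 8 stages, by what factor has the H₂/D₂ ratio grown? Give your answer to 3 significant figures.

15.8

Overall factor = α^8 with α = √(4.03/2.02), i.e. (4.03/2.02)^(8/2).
= 1.99505^4 = 15.8.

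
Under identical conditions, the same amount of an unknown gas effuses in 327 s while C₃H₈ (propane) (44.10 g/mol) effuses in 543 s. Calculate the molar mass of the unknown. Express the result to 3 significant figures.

16.0 g/mol

Since effusion rate ∝ 1/√M, t_X/t_C₃H₈ = √(M_X/M_C₃H₈).
327/543 = 0.6022 = √(M_X/44.10)
M_X = 44.10 × 0.6022² = 44.10 × 0.3627 = 16.0 g/mol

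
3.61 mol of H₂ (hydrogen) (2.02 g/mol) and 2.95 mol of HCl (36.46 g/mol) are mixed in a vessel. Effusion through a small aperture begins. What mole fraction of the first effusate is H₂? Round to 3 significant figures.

Rate_i ∝ x_i/√M_i (Graham's law weighted by mole fraction), so the effusate composition follows n_i/√M_i.
So x_H₂ in the escaping gas = (n_H₂/√M_H₂) / Σ(n_i/√M_i)
= (3.61/√2.02) / (3.61/√2.02 + 2.95/√36.46) = 2.540/(2.540 + 0.4886) = 0.839.

0.839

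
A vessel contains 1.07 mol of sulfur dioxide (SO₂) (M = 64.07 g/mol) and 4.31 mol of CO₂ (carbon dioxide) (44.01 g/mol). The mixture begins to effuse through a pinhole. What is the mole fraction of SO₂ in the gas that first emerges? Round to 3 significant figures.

0.171

Rate_i ∝ x_i/√M_i (Graham's law weighted by mole fraction), so the effusate composition follows n_i/√M_i.
Mole fraction of SO₂ in the effusate = (n_SO₂/√M_SO₂) / (n_SO₂/√M_SO₂ + n_CO₂/√M_CO₂)
= (1.07/√64.07) / (1.07/√64.07 + 4.31/√44.01) = 0.1337/(0.1337 + 0.6497) = 0.171.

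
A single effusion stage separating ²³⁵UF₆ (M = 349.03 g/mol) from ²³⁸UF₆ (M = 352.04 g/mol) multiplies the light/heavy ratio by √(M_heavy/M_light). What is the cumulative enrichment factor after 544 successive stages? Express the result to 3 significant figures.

10.3

Each stage multiplies the ratio by α = √(352.04/349.03), so after 544 stages the overall factor is α^544 = (352.04/349.03)^(544/2).
= 1.00862^272 = 10.3.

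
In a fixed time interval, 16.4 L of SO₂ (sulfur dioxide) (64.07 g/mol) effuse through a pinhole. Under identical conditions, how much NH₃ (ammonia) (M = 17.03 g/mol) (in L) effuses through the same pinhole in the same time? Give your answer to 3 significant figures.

31.8 L

Graham's law gives rate_NH₃/rate_SO₂ = √(M_SO₂/M_NH₃) = √(64.07/17.03) = √3.762 = 1.940.
So the volume for NH₃ is 16.4 × 1.940 = 31.8 L.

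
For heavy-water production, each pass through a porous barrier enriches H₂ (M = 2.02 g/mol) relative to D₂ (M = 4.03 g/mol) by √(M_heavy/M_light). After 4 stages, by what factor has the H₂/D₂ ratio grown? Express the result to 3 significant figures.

The single-stage factor is √(M_heavy/M_light), so 4 stages give [√(4.03/2.02)]^4 = (4.03/2.02)^(4/2).
= 1.99505^2 = 3.98.

3.98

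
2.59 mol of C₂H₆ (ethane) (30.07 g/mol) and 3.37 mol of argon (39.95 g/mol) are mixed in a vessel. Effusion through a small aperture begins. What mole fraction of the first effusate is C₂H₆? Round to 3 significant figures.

The effusion rate of species i is ∝ p_i/√M_i ∝ n_i/√M_i.
x_C₂H₆(eff) = (n_C₂H₆/√M_C₂H₆) / (n_C₂H₆/√M_C₂H₆ + n_Ar/√M_Ar)
= (2.59/√30.07) / (2.59/√30.07 + 3.37/√39.95) = 0.4723/(0.4723 + 0.5332) = 0.470.

0.470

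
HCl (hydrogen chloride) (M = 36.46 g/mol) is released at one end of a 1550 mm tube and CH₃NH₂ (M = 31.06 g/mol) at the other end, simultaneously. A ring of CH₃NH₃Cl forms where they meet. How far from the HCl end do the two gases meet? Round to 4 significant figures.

744.0 mm

The fronts meet when d_HCl + d_CH₃NH₂ = L with d_HCl/d_CH₃NH₂ = √(M_CH₃NH₂/M_HCl) (Graham's law). Here √(M_CH₃NH₂/M_HCl) = √(31.06/36.46) = 0.9230.
With d_HCl + d_CH₃NH₂ = 1550 mm, d_CH₃NH₂ = 1550/(1 + 0.9230) = 806.0 mm.
d_HCl = 1550 − 806.0 = 744.0 mm.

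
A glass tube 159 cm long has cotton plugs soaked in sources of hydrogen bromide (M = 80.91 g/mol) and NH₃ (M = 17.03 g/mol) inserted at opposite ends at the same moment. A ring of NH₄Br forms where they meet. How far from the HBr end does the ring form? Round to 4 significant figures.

50.00 cm

Distances travelled in equal time are proportional to diffusion rates, so d_HBr/d_NH₃ = √(M_NH₃/M_HBr) = √(17.03/80.91) = 0.4588.
With d_HBr + d_NH₃ = 159 cm, d_NH₃ = 159/(1 + 0.4588) = 109.0 cm.
d_HBr = 159 − 109.0 = 50.00 cm.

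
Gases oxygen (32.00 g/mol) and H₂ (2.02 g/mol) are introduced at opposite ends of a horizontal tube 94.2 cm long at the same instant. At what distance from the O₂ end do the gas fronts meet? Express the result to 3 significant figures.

18.9 cm

In equal time, each gas travels a distance ∝ its rate ∝ 1/√M, so d_O₂/d_H₂ = √(M_H₂/M_O₂) = √(2.02/32.00) = 0.2512.
With d_O₂ + d_H₂ = 94.2 cm, d_H₂ = 94.2/(1 + 0.2512) = 75.28 cm.
d_O₂ = 94.2 − 75.28 = 18.9 cm.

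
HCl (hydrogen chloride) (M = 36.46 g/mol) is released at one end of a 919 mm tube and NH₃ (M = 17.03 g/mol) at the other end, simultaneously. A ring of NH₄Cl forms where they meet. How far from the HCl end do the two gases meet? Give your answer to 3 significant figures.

Distances travelled in equal time are proportional to diffusion rates, so d_HCl/d_NH₃ = √(M_NH₃/M_HCl) = √(17.03/36.46) = 0.6834.
With d_HCl + d_NH₃ = 919 mm, d_NH₃ = 919/(1 + 0.6834) = 545.9 mm.
d_HCl = 919 − 545.9 = 373 mm.

373 mm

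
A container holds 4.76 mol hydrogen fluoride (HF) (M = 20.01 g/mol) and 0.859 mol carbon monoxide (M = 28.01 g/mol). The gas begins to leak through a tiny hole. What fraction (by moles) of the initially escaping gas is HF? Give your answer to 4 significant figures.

0.8677

Rate_i ∝ x_i/√M_i (Graham's law weighted by mole fraction), so the effusate composition follows n_i/√M_i.
x_HF(eff) = (n_HF/√M_HF) / (n_HF/√M_HF + n_CO/√M_CO)
= (4.76/√20.01) / (4.76/√20.01 + 0.859/√28.01) = 1.064/(1.064 + 0.1623) = 0.8677.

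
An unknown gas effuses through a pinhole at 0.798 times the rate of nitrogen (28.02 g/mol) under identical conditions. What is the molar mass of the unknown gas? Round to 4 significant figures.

44.00 g/mol

Graham's law gives rate_X/rate_N₂ = √(M_N₂/M_X).
0.798 = √(28.02/M_X)
M_X = 28.02 / 0.798² = 28.02 / 0.6368 = 44.00 g/mol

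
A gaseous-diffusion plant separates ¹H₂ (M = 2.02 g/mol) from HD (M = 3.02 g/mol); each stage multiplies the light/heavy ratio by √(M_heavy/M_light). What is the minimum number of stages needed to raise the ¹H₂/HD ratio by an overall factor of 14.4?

With α = √(3.02/2.02) per stage, ln α = ½ ln(1.49505) = 0.2011.
Need α^N ≥ 14.4 ⇒ N ≥ ln(14.4) / ln α = 2.667 / 0.2011 = 13.26.
Rounding up, N = 14 stages.

14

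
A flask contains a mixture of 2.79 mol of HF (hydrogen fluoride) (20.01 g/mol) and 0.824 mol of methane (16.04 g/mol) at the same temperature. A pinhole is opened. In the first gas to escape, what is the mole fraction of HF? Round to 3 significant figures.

0.752

Each component's effusion rate ∝ (its partial pressure)·(1/√M) ∝ n_i/√M_i.
Mole fraction of HF in the effusate = (n_HF/√M_HF) / (n_HF/√M_HF + n_CH₄/√M_CH₄)
= (2.79/√20.01) / (2.79/√20.01 + 0.824/√16.04) = 0.6237/(0.6237 + 0.2057) = 0.752.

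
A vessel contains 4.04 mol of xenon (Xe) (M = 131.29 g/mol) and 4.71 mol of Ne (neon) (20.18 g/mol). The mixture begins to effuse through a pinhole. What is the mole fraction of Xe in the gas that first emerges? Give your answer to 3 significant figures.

0.252

Rate_i ∝ x_i/√M_i (Graham's law weighted by mole fraction), so the effusate composition follows n_i/√M_i.
x_Xe(eff) = (n_Xe/√M_Xe) / (n_Xe/√M_Xe + n_Ne/√M_Ne)
= (4.04/√131.29) / (4.04/√131.29 + 4.71/√20.18) = 0.3526/(0.3526 + 1.048) = 0.252.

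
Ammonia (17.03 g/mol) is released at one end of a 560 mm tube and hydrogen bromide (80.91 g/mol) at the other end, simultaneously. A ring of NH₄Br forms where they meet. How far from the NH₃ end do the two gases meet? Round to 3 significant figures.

The fronts meet when d_NH₃ + d_HBr = L with d_NH₃/d_HBr = √(M_HBr/M_NH₃) (Graham's law). Here √(M_HBr/M_NH₃) = √(80.91/17.03) = 2.180.
With d_NH₃ + d_HBr = 560 mm, d_HBr = 560/(1 + 2.180) = 176.1 mm.
d_NH₃ = 560 − 176.1 = 384 mm.

384 mm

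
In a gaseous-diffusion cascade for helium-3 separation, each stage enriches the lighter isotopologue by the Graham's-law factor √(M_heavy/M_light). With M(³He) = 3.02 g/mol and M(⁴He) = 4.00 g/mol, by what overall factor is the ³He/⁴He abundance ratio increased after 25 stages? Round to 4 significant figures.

After 25 stages the ratio has grown by (√(4.00/3.02))^25 = (4.00/3.02)^(25/2).
= 1.32450^(25/2) = 33.55.

33.55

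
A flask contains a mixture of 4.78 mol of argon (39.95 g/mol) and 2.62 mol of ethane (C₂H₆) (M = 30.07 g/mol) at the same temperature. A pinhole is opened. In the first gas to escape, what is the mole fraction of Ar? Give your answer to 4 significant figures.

0.6128

Rate_i ∝ x_i/√M_i (Graham's law weighted by mole fraction), so the effusate composition follows n_i/√M_i.
So x_Ar in the escaping gas = (n_Ar/√M_Ar) / Σ(n_i/√M_i)
= (4.78/√39.95) / (4.78/√39.95 + 2.62/√30.07) = 0.7563/(0.7563 + 0.4778) = 0.6128.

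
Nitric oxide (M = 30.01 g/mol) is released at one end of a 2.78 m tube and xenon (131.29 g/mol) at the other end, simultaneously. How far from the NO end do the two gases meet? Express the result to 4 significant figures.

Distances travelled in equal time are proportional to diffusion rates, so d_NO/d_Xe = √(M_Xe/M_NO) = √(131.29/30.01) = 2.092.
With d_NO + d_Xe = 2.78 m, d_Xe = 2.78/(1 + 2.092) = 0.8992 m.
d_NO = 2.78 − 0.8992 = 1.881 m.

1.881 m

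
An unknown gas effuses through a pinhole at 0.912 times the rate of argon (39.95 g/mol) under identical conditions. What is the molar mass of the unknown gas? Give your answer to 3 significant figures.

Since effusion rate ∝ 1/√M, rate_X/rate_Ar = √(M_Ar/M_X).
0.912 = √(39.95/M_X)
M_X = 39.95 / 0.912² = 39.95 / 0.8317 = 48.0 g/mol

48.0 g/mol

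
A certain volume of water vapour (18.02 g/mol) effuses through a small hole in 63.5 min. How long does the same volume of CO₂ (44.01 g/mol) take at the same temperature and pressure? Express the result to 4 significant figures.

Since effusion rate ∝ 1/√M, t_CO₂/t_H₂O = √(M_CO₂/M_H₂O) = √(44.01/18.02) = √2.442 = 1.563.
So the time for CO₂ is 63.5 × 1.563 = 99.24 min.

99.24 min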